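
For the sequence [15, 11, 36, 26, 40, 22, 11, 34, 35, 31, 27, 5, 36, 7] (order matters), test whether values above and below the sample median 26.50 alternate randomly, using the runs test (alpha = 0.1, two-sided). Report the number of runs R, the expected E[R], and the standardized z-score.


Step 1: Compute median = 26.50; label A = above, B = below.
Labels in order: BBABABBAAAABAB  (n_A = 7, n_B = 7)
Step 2: Count runs R = 9.
Step 3: Under H0 (random ordering), E[R] = 2*n_A*n_B/(n_A+n_B) + 1 = 2*7*7/14 + 1 = 8.0000.
        Var[R] = 2*n_A*n_B*(2*n_A*n_B - n_A - n_B) / ((n_A+n_B)^2 * (n_A+n_B-1)) = 8232/2548 = 3.2308.
        SD[R] = 1.7974.
Step 4: Continuity-corrected z = (R - 0.5 - E[R]) / SD[R] = (9 - 0.5 - 8.0000) / 1.7974 = 0.2782.
Step 5: Two-sided p-value via normal approximation = 2*(1 - Phi(|z|)) = 0.780879.
Step 6: alpha = 0.1. fail to reject H0.

R = 9, z = 0.2782, p = 0.780879, fail to reject H0.


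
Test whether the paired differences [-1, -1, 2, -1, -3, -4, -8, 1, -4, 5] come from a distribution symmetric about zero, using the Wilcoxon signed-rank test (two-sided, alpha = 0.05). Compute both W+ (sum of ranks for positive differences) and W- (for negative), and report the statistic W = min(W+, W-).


Step 1: Drop any zero differences (none here) and take |d_i|.
|d| = [1, 1, 2, 1, 3, 4, 8, 1, 4, 5]
Step 2: Midrank |d_i| (ties get averaged ranks).
ranks: |1|->2.5, |1|->2.5, |2|->5, |1|->2.5, |3|->6, |4|->7.5, |8|->10, |1|->2.5, |4|->7.5, |5|->9
Step 3: Attach original signs; sum ranks with positive sign and with negative sign.
W+ = 5 + 2.5 + 9 = 16.5
W- = 2.5 + 2.5 + 2.5 + 6 + 7.5 + 10 + 7.5 = 38.5
(Check: W+ + W- = 55 should equal n(n+1)/2 = 55.)
Step 4: Test statistic W = min(W+, W-) = 16.5.
Step 5: Ties in |d|, so use the tie-corrected normal approximation.
        E[W] = n(n+1)/4 = 10*11/4 = 27.5.
        Tie groups: |d|=1 (t=4), |d|=4 (t=2); sum(t^3 - t) = 66.
        Var[W] = n(n+1)(2n+1)/24 - sum(t^3-t)/48 = 2310/24 - 66/48 = 94.875.
        z = (W - E[W]) / sqrt(Var[W]) = (16.5 - 27.5) / 9.7404 = -1.1293.
        Two-sided p = 2*Phi(z) = 0.258763.
Step 6: alpha = 0.05. fail to reject H0.

W+ = 16.5, W- = 38.5, W = min = 16.5, p = 0.258763, fail to reject H0.


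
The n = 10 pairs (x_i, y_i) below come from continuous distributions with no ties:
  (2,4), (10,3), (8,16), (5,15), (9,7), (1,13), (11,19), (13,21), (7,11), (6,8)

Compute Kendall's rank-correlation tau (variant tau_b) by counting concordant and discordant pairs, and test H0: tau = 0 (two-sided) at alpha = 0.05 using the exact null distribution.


Step 1: Enumerate the 45 unordered pairs (i,j) with i<j and classify each by sign(x_j-x_i) * sign(y_j-y_i).
  (1,2):dx=+8,dy=-1->D; (1,3):dx=+6,dy=+12->C; (1,4):dx=+3,dy=+11->C; (1,5):dx=+7,dy=+3->C
  (1,6):dx=-1,dy=+9->D; (1,7):dx=+9,dy=+15->C; (1,8):dx=+11,dy=+17->C; (1,9):dx=+5,dy=+7->C
  (1,10):dx=+4,dy=+4->C; (2,3):dx=-2,dy=+13->D; (2,4):dx=-5,dy=+12->D; (2,5):dx=-1,dy=+4->D
  (2,6):dx=-9,dy=+10->D; (2,7):dx=+1,dy=+16->C; (2,8):dx=+3,dy=+18->C; (2,9):dx=-3,dy=+8->D
  (2,10):dx=-4,dy=+5->D; (3,4):dx=-3,dy=-1->C; (3,5):dx=+1,dy=-9->D; (3,6):dx=-7,dy=-3->C
  (3,7):dx=+3,dy=+3->C; (3,8):dx=+5,dy=+5->C; (3,9):dx=-1,dy=-5->C; (3,10):dx=-2,dy=-8->C
  (4,5):dx=+4,dy=-8->D; (4,6):dx=-4,dy=-2->C; (4,7):dx=+6,dy=+4->C; (4,8):dx=+8,dy=+6->C
  (4,9):dx=+2,dy=-4->D; (4,10):dx=+1,dy=-7->D; (5,6):dx=-8,dy=+6->D; (5,7):dx=+2,dy=+12->C
  (5,8):dx=+4,dy=+14->C; (5,9):dx=-2,dy=+4->D; (5,10):dx=-3,dy=+1->D; (6,7):dx=+10,dy=+6->C
  (6,8):dx=+12,dy=+8->C; (6,9):dx=+6,dy=-2->D; (6,10):dx=+5,dy=-5->D; (7,8):dx=+2,dy=+2->C
  (7,9):dx=-4,dy=-8->C; (7,10):dx=-5,dy=-11->C; (8,9):dx=-6,dy=-10->C; (8,10):dx=-7,dy=-13->C
  (9,10):dx=-1,dy=-3->C
Step 2: C = 28, D = 17, total pairs = 45.
Step 3: tau = (C - D)/(n(n-1)/2) = (28 - 17)/45 = 0.244444.
Step 4: Exact two-sided p-value (enumerate n! = 3628800 permutations of y under H0): p = 0.380720.
Step 5: alpha = 0.05. fail to reject H0.

tau_b = 0.2444 (C=28, D=17), p = 0.380720, fail to reject H0.


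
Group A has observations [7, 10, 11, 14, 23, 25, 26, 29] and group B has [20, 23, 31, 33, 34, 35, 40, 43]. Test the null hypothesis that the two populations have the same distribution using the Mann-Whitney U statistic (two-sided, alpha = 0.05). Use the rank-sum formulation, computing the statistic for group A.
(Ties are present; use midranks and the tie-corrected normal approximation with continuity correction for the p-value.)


Step 1: Combine and sort all 16 observations; assign midranks.
sorted (value, group): (7,X), (10,X), (11,X), (14,X), (20,Y), (23,X), (23,Y), (25,X), (26,X), (29,X), (31,Y), (33,Y), (34,Y), (35,Y), (40,Y), (43,Y)
ranks: 7->1, 10->2, 11->3, 14->4, 20->5, 23->6.5, 23->6.5, 25->8, 26->9, 29->10, 31->11, 33->12, 34->13, 35->14, 40->15, 43->16
Step 2: Rank sum for X: R1 = 1 + 2 + 3 + 4 + 6.5 + 8 + 9 + 10 = 43.5.
Step 3: U_X = R1 - n1(n1+1)/2 = 43.5 - 8*9/2 = 43.5 - 36 = 7.5.
       U_Y = n1*n2 - U_X = 64 - 7.5 = 56.5.
Step 4: Ties are present, so use the tie-corrected normal approximation (with continuity correction) for the p-value.
Step 5: p-value = 0.011657; compare to alpha = 0.05. reject H0.

U_X = 7.5, p = 0.011657, reject H0 at alpha = 0.05.


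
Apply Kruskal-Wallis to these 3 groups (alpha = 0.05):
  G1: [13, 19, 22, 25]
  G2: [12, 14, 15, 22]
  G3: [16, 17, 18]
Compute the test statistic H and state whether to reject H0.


Step 1: Combine all N = 11 observations and assign midranks.
sorted (value, group, rank): (12,G2,1), (13,G1,2), (14,G2,3), (15,G2,4), (16,G3,5), (17,G3,6), (18,G3,7), (19,G1,8), (22,G1,9.5), (22,G2,9.5), (25,G1,11)
Step 2: Sum ranks within each group.
R_1 = 30.5 (n_1 = 4)
R_2 = 17.5 (n_2 = 4)
R_3 = 18 (n_3 = 3)
Step 3: H = 12/(N(N+1)) * sum(R_i^2/n_i) - 3(N+1)
     = 12/(11*12) * (30.5^2/4 + 17.5^2/4 + 18^2/3) - 3*12
     = 0.090909 * 417.125 - 36
     = 1.920455.
Step 4: Ties present; correction factor C = 1 - 6/(11^3 - 11) = 0.995455. Corrected H = 1.920455 / 0.995455 = 1.929224.
Step 5: Under H0, H ~ chi^2(2); p-value = 0.381131.
Step 6: alpha = 0.05. fail to reject H0.

H = 1.9292, df = 2, p = 0.381131, fail to reject H0.


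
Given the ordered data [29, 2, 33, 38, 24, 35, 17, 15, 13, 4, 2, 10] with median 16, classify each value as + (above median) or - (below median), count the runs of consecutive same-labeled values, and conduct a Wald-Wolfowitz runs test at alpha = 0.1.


Step 1: Compute median = 16; label A = above, B = below.
Labels in order: ABAAAAABBBBB  (n_A = 6, n_B = 6)
Step 2: Count runs R = 4.
Step 3: Under H0 (random ordering), E[R] = 2*n_A*n_B/(n_A+n_B) + 1 = 2*6*6/12 + 1 = 7.0000.
        Var[R] = 2*n_A*n_B*(2*n_A*n_B - n_A - n_B) / ((n_A+n_B)^2 * (n_A+n_B-1)) = 4320/1584 = 2.7273.
        SD[R] = 1.6514.
Step 4: Continuity-corrected z = (R + 0.5 - E[R]) / SD[R] = (4 + 0.5 - 7.0000) / 1.6514 = -1.5138.
Step 5: Two-sided p-value via normal approximation = 2*(1 - Phi(|z|)) = 0.130070.
Step 6: alpha = 0.1. fail to reject H0.

R = 4, z = -1.5138, p = 0.130070, fail to reject H0.


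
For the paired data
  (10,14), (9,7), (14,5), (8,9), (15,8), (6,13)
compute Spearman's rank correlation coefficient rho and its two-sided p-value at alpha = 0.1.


Step 1: Rank x and y separately (midranks; no ties here).
rank(x): 10->4, 9->3, 14->5, 8->2, 15->6, 6->1
rank(y): 14->6, 7->2, 5->1, 9->4, 8->3, 13->5
Step 2: d_i = R_x(i) - R_y(i); compute d_i^2.
  (4-6)^2=4, (3-2)^2=1, (5-1)^2=16, (2-4)^2=4, (6-3)^2=9, (1-5)^2=16
sum(d^2) = 50.
Step 3: rho = 1 - 6*50 / (6*(6^2 - 1)) = 1 - 300/210 = -0.428571.
Step 4: Under H0, t = rho * sqrt((n-2)/(1-rho^2)) = -0.9487 ~ t(4).
Step 5: Two-sided p-value from the t-distribution with 4 df = 0.396501.
Step 6: alpha = 0.1. fail to reject H0.

rho = -0.4286, p = 0.396501, fail to reject H0 at alpha = 0.1.


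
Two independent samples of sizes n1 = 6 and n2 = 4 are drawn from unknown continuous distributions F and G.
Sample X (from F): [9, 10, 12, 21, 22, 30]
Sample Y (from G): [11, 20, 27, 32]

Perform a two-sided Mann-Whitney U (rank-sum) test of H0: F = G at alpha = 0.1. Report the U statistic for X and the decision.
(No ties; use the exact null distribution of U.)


Step 1: Combine and sort all 10 observations; assign midranks.
sorted (value, group): (9,X), (10,X), (11,Y), (12,X), (20,Y), (21,X), (22,X), (27,Y), (30,X), (32,Y)
ranks: 9->1, 10->2, 11->3, 12->4, 20->5, 21->6, 22->7, 27->8, 30->9, 32->10
Step 2: Rank sum for X: R1 = 1 + 2 + 4 + 6 + 7 + 9 = 29.
Step 3: U_X = R1 - n1(n1+1)/2 = 29 - 6*7/2 = 29 - 21 = 8.
       U_Y = n1*n2 - U_X = 24 - 8 = 16.
Step 4: No ties, so the exact null distribution of U (based on enumerating the C(10,6) = 210 equally likely rank assignments) gives the two-sided p-value.
Step 5: p-value = 0.476190; compare to alpha = 0.1. fail to reject H0.

U_X = 8, p = 0.476190, fail to reject H0 at alpha = 0.1.


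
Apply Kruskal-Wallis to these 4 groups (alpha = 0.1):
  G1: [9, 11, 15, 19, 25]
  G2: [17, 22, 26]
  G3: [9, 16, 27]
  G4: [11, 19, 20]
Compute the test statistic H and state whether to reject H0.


Step 1: Combine all N = 14 observations and assign midranks.
sorted (value, group, rank): (9,G1,1.5), (9,G3,1.5), (11,G1,3.5), (11,G4,3.5), (15,G1,5), (16,G3,6), (17,G2,7), (19,G1,8.5), (19,G4,8.5), (20,G4,10), (22,G2,11), (25,G1,12), (26,G2,13), (27,G3,14)
Step 2: Sum ranks within each group.
R_1 = 30.5 (n_1 = 5)
R_2 = 31 (n_2 = 3)
R_3 = 21.5 (n_3 = 3)
R_4 = 22 (n_4 = 3)
Step 3: H = 12/(N(N+1)) * sum(R_i^2/n_i) - 3(N+1)
     = 12/(14*15) * (30.5^2/5 + 31^2/3 + 21.5^2/3 + 22^2/3) - 3*15
     = 0.057143 * 821.8 - 45
     = 1.960000.
Step 4: Ties present; correction factor C = 1 - 18/(14^3 - 14) = 0.993407. Corrected H = 1.960000 / 0.993407 = 1.973009.
Step 5: Under H0, H ~ chi^2(3); p-value = 0.578028.
Step 6: alpha = 0.1. fail to reject H0.

H = 1.9730, df = 3, p = 0.578028, fail to reject H0.


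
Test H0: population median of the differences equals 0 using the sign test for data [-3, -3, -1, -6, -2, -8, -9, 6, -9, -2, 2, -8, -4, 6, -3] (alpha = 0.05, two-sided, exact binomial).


Step 1: Discard zero differences. Original n = 15; n_eff = number of nonzero differences = 15.
Nonzero differences (with sign): -3, -3, -1, -6, -2, -8, -9, +6, -9, -2, +2, -8, -4, +6, -3
Step 2: Count signs: positive = 3, negative = 12.
Step 3: Under H0: P(positive) = 0.5, so the number of positives S ~ Bin(15, 0.5).
Step 4: Two-sided exact p-value = sum of Bin(15,0.5) probabilities at or below the observed probability = 0.035156.
Step 5: alpha = 0.05. reject H0.

n_eff = 15, pos = 3, neg = 12, p = 0.035156, reject H0.


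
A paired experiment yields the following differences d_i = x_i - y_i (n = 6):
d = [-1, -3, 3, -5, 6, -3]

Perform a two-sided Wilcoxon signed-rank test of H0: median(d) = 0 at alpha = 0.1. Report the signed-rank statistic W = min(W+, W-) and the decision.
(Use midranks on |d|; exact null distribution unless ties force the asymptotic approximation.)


Step 1: Drop any zero differences (none here) and take |d_i|.
|d| = [1, 3, 3, 5, 6, 3]
Step 2: Midrank |d_i| (ties get averaged ranks).
ranks: |1|->1, |3|->3, |3|->3, |5|->5, |6|->6, |3|->3
Step 3: Attach original signs; sum ranks with positive sign and with negative sign.
W+ = 3 + 6 = 9
W- = 1 + 3 + 5 + 3 = 12
(Check: W+ + W- = 21 should equal n(n+1)/2 = 21.)
Step 4: Test statistic W = min(W+, W-) = 9.
Step 5: Ties in |d|, so use the tie-corrected normal approximation.
        E[W] = n(n+1)/4 = 6*7/4 = 10.5.
        Tie groups: |d|=3 (t=3); sum(t^3 - t) = 24.
        Var[W] = n(n+1)(2n+1)/24 - sum(t^3-t)/48 = 546/24 - 24/48 = 22.25.
        z = (W - E[W]) / sqrt(Var[W]) = (9 - 10.5) / 4.7170 = -0.3180.
        Two-sided p = 2*Phi(z) = 0.750485.
Step 6: alpha = 0.1. fail to reject H0.

W+ = 9, W- = 12, W = min = 9, p = 0.750485, fail to reject H0.


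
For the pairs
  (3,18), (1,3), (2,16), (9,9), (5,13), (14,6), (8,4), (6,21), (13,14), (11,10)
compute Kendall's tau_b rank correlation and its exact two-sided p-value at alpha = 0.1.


Step 1: Enumerate the 45 unordered pairs (i,j) with i<j and classify each by sign(x_j-x_i) * sign(y_j-y_i).
  (1,2):dx=-2,dy=-15->C; (1,3):dx=-1,dy=-2->C; (1,4):dx=+6,dy=-9->D; (1,5):dx=+2,dy=-5->D
  (1,6):dx=+11,dy=-12->D; (1,7):dx=+5,dy=-14->D; (1,8):dx=+3,dy=+3->C; (1,9):dx=+10,dy=-4->D
  (1,10):dx=+8,dy=-8->D; (2,3):dx=+1,dy=+13->C; (2,4):dx=+8,dy=+6->C; (2,5):dx=+4,dy=+10->C
  (2,6):dx=+13,dy=+3->C; (2,7):dx=+7,dy=+1->C; (2,8):dx=+5,dy=+18->C; (2,9):dx=+12,dy=+11->C
  (2,10):dx=+10,dy=+7->C; (3,4):dx=+7,dy=-7->D; (3,5):dx=+3,dy=-3->D; (3,6):dx=+12,dy=-10->D
  (3,7):dx=+6,dy=-12->D; (3,8):dx=+4,dy=+5->C; (3,9):dx=+11,dy=-2->D; (3,10):dx=+9,dy=-6->D
  (4,5):dx=-4,dy=+4->D; (4,6):dx=+5,dy=-3->D; (4,7):dx=-1,dy=-5->C; (4,8):dx=-3,dy=+12->D
  (4,9):dx=+4,dy=+5->C; (4,10):dx=+2,dy=+1->C; (5,6):dx=+9,dy=-7->D; (5,7):dx=+3,dy=-9->D
  (5,8):dx=+1,dy=+8->C; (5,9):dx=+8,dy=+1->C; (5,10):dx=+6,dy=-3->D; (6,7):dx=-6,dy=-2->C
  (6,8):dx=-8,dy=+15->D; (6,9):dx=-1,dy=+8->D; (6,10):dx=-3,dy=+4->D; (7,8):dx=-2,dy=+17->D
  (7,9):dx=+5,dy=+10->C; (7,10):dx=+3,dy=+6->C; (8,9):dx=+7,dy=-7->D; (8,10):dx=+5,dy=-11->D
  (9,10):dx=-2,dy=-4->C
Step 2: C = 21, D = 24, total pairs = 45.
Step 3: tau = (C - D)/(n(n-1)/2) = (21 - 24)/45 = -0.066667.
Step 4: Exact two-sided p-value (enumerate n! = 3628800 permutations of y under H0): p = 0.861801.
Step 5: alpha = 0.1. fail to reject H0.

tau_b = -0.0667 (C=21, D=24), p = 0.861801, fail to reject H0.


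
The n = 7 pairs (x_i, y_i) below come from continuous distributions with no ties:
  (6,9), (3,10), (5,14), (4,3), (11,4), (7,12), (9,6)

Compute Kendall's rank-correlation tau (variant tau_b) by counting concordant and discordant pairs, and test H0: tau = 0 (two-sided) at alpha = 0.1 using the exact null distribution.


Step 1: Enumerate the 21 unordered pairs (i,j) with i<j and classify each by sign(x_j-x_i) * sign(y_j-y_i).
  (1,2):dx=-3,dy=+1->D; (1,3):dx=-1,dy=+5->D; (1,4):dx=-2,dy=-6->C; (1,5):dx=+5,dy=-5->D
  (1,6):dx=+1,dy=+3->C; (1,7):dx=+3,dy=-3->D; (2,3):dx=+2,dy=+4->C; (2,4):dx=+1,dy=-7->D
  (2,5):dx=+8,dy=-6->D; (2,6):dx=+4,dy=+2->C; (2,7):dx=+6,dy=-4->D; (3,4):dx=-1,dy=-11->C
  (3,5):dx=+6,dy=-10->D; (3,6):dx=+2,dy=-2->D; (3,7):dx=+4,dy=-8->D; (4,5):dx=+7,dy=+1->C
  (4,6):dx=+3,dy=+9->C; (4,7):dx=+5,dy=+3->C; (5,6):dx=-4,dy=+8->D; (5,7):dx=-2,dy=+2->D
  (6,7):dx=+2,dy=-6->D
Step 2: C = 8, D = 13, total pairs = 21.
Step 3: tau = (C - D)/(n(n-1)/2) = (8 - 13)/21 = -0.238095.
Step 4: Exact two-sided p-value (enumerate n! = 5040 permutations of y under H0): p = 0.561905.
Step 5: alpha = 0.1. fail to reject H0.

tau_b = -0.2381 (C=8, D=13), p = 0.561905, fail to reject H0.


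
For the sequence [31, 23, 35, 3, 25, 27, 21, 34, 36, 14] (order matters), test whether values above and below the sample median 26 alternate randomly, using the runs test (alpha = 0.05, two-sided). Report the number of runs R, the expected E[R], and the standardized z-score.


Step 1: Compute median = 26; label A = above, B = below.
Labels in order: ABABBABAAB  (n_A = 5, n_B = 5)
Step 2: Count runs R = 8.
Step 3: Under H0 (random ordering), E[R] = 2*n_A*n_B/(n_A+n_B) + 1 = 2*5*5/10 + 1 = 6.0000.
        Var[R] = 2*n_A*n_B*(2*n_A*n_B - n_A - n_B) / ((n_A+n_B)^2 * (n_A+n_B-1)) = 2000/900 = 2.2222.
        SD[R] = 1.4907.
Step 4: Continuity-corrected z = (R - 0.5 - E[R]) / SD[R] = (8 - 0.5 - 6.0000) / 1.4907 = 1.0062.
Step 5: Two-sided p-value via normal approximation = 2*(1 - Phi(|z|)) = 0.314305.
Step 6: alpha = 0.05. fail to reject H0.

R = 8, z = 1.0062, p = 0.314305, fail to reject H0.


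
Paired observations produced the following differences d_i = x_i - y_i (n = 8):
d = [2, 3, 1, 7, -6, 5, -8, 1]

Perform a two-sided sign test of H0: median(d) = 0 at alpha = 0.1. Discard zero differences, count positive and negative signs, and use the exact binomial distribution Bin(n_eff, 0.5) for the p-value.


Step 1: Discard zero differences. Original n = 8; n_eff = number of nonzero differences = 8.
Nonzero differences (with sign): +2, +3, +1, +7, -6, +5, -8, +1
Step 2: Count signs: positive = 6, negative = 2.
Step 3: Under H0: P(positive) = 0.5, so the number of positives S ~ Bin(8, 0.5).
Step 4: Two-sided exact p-value = sum of Bin(8,0.5) probabilities at or below the observed probability = 0.289062.
Step 5: alpha = 0.1. fail to reject H0.

n_eff = 8, pos = 6, neg = 2, p = 0.289062, fail to reject H0.


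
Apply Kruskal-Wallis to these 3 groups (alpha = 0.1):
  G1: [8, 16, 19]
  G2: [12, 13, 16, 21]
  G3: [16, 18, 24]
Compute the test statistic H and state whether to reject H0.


Step 1: Combine all N = 10 observations and assign midranks.
sorted (value, group, rank): (8,G1,1), (12,G2,2), (13,G2,3), (16,G1,5), (16,G2,5), (16,G3,5), (18,G3,7), (19,G1,8), (21,G2,9), (24,G3,10)
Step 2: Sum ranks within each group.
R_1 = 14 (n_1 = 3)
R_2 = 19 (n_2 = 4)
R_3 = 22 (n_3 = 3)
Step 3: H = 12/(N(N+1)) * sum(R_i^2/n_i) - 3(N+1)
     = 12/(10*11) * (14^2/3 + 19^2/4 + 22^2/3) - 3*11
     = 0.109091 * 316.917 - 33
     = 1.572727.
Step 4: Ties present; correction factor C = 1 - 24/(10^3 - 10) = 0.975758. Corrected H = 1.572727 / 0.975758 = 1.611801.
Step 5: Under H0, H ~ chi^2(2); p-value = 0.446685.
Step 6: alpha = 0.1. fail to reject H0.

H = 1.6118, df = 2, p = 0.446685, fail to reject H0.


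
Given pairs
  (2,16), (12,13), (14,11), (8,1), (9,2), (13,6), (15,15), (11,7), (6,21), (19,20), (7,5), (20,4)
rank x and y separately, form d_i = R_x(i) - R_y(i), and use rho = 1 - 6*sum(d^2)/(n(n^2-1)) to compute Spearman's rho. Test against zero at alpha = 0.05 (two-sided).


Step 1: Rank x and y separately (midranks; no ties here).
rank(x): 2->1, 12->7, 14->9, 8->4, 9->5, 13->8, 15->10, 11->6, 6->2, 19->11, 7->3, 20->12
rank(y): 16->10, 13->8, 11->7, 1->1, 2->2, 6->5, 15->9, 7->6, 21->12, 20->11, 5->4, 4->3
Step 2: d_i = R_x(i) - R_y(i); compute d_i^2.
  (1-10)^2=81, (7-8)^2=1, (9-7)^2=4, (4-1)^2=9, (5-2)^2=9, (8-5)^2=9, (10-9)^2=1, (6-6)^2=0, (2-12)^2=100, (11-11)^2=0, (3-4)^2=1, (12-3)^2=81
sum(d^2) = 296.
Step 3: rho = 1 - 6*296 / (12*(12^2 - 1)) = 1 - 1776/1716 = -0.034965.
Step 4: Under H0, t = rho * sqrt((n-2)/(1-rho^2)) = -0.1106 ~ t(10).
Step 5: Two-sided p-value from the t-distribution with 10 df = 0.914093.
Step 6: alpha = 0.05. fail to reject H0.

rho = -0.0350, p = 0.914093, fail to reject H0 at alpha = 0.05.


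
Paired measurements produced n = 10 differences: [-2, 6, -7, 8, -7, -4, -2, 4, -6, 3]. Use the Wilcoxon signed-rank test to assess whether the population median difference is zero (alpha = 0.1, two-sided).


Step 1: Drop any zero differences (none here) and take |d_i|.
|d| = [2, 6, 7, 8, 7, 4, 2, 4, 6, 3]
Step 2: Midrank |d_i| (ties get averaged ranks).
ranks: |2|->1.5, |6|->6.5, |7|->8.5, |8|->10, |7|->8.5, |4|->4.5, |2|->1.5, |4|->4.5, |6|->6.5, |3|->3
Step 3: Attach original signs; sum ranks with positive sign and with negative sign.
W+ = 6.5 + 10 + 4.5 + 3 = 24
W- = 1.5 + 8.5 + 8.5 + 4.5 + 1.5 + 6.5 = 31
(Check: W+ + W- = 55 should equal n(n+1)/2 = 55.)
Step 4: Test statistic W = min(W+, W-) = 24.
Step 5: Ties in |d|, so use the tie-corrected normal approximation.
        E[W] = n(n+1)/4 = 10*11/4 = 27.5.
        Tie groups: |d|=2 (t=2), |d|=4 (t=2), |d|=6 (t=2), |d|=7 (t=2); sum(t^3 - t) = 24.
        Var[W] = n(n+1)(2n+1)/24 - sum(t^3-t)/48 = 2310/24 - 24/48 = 95.75.
        z = (W - E[W]) / sqrt(Var[W]) = (24 - 27.5) / 9.7852 = -0.3577.
        Two-sided p = 2*Phi(z) = 0.720580.
Step 6: alpha = 0.1. fail to reject H0.

W+ = 24, W- = 31, W = min = 24, p = 0.720580, fail to reject H0.


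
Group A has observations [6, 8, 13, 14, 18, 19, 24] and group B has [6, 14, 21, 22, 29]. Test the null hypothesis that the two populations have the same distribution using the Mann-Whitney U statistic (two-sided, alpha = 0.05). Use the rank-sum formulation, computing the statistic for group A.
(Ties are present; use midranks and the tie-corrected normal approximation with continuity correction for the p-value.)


Step 1: Combine and sort all 12 observations; assign midranks.
sorted (value, group): (6,X), (6,Y), (8,X), (13,X), (14,X), (14,Y), (18,X), (19,X), (21,Y), (22,Y), (24,X), (29,Y)
ranks: 6->1.5, 6->1.5, 8->3, 13->4, 14->5.5, 14->5.5, 18->7, 19->8, 21->9, 22->10, 24->11, 29->12
Step 2: Rank sum for X: R1 = 1.5 + 3 + 4 + 5.5 + 7 + 8 + 11 = 40.
Step 3: U_X = R1 - n1(n1+1)/2 = 40 - 7*8/2 = 40 - 28 = 12.
       U_Y = n1*n2 - U_X = 35 - 12 = 23.
Step 4: Ties are present, so use the tie-corrected normal approximation (with continuity correction) for the p-value.
Step 5: p-value = 0.415157; compare to alpha = 0.05. fail to reject H0.

U_X = 12, p = 0.415157, fail to reject H0 at alpha = 0.05.


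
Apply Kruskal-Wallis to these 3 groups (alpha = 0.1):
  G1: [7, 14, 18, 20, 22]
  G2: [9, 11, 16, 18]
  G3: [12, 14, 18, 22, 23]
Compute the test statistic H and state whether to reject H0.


Step 1: Combine all N = 14 observations and assign midranks.
sorted (value, group, rank): (7,G1,1), (9,G2,2), (11,G2,3), (12,G3,4), (14,G1,5.5), (14,G3,5.5), (16,G2,7), (18,G1,9), (18,G2,9), (18,G3,9), (20,G1,11), (22,G1,12.5), (22,G3,12.5), (23,G3,14)
Step 2: Sum ranks within each group.
R_1 = 39 (n_1 = 5)
R_2 = 21 (n_2 = 4)
R_3 = 45 (n_3 = 5)
Step 3: H = 12/(N(N+1)) * sum(R_i^2/n_i) - 3(N+1)
     = 12/(14*15) * (39^2/5 + 21^2/4 + 45^2/5) - 3*15
     = 0.057143 * 819.45 - 45
     = 1.825714.
Step 4: Ties present; correction factor C = 1 - 36/(14^3 - 14) = 0.986813. Corrected H = 1.825714 / 0.986813 = 1.850111.
Step 5: Under H0, H ~ chi^2(2); p-value = 0.396509.
Step 6: alpha = 0.1. fail to reject H0.

H = 1.8501, df = 2, p = 0.396509, fail to reject H0.


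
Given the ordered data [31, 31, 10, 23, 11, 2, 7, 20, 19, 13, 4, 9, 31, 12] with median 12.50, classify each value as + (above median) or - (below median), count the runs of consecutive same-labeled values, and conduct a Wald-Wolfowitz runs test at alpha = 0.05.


Step 1: Compute median = 12.50; label A = above, B = below.
Labels in order: AABABBBAAABBAB  (n_A = 7, n_B = 7)
Step 2: Count runs R = 8.
Step 3: Under H0 (random ordering), E[R] = 2*n_A*n_B/(n_A+n_B) + 1 = 2*7*7/14 + 1 = 8.0000.
        Var[R] = 2*n_A*n_B*(2*n_A*n_B - n_A - n_B) / ((n_A+n_B)^2 * (n_A+n_B-1)) = 8232/2548 = 3.2308.
        SD[R] = 1.7974.
Step 4: R = E[R], so z = 0 with no continuity correction.
Step 5: Two-sided p-value via normal approximation = 2*(1 - Phi(|z|)) = 1.000000.
Step 6: alpha = 0.05. fail to reject H0.

R = 8, z = 0.0000, p = 1.000000, fail to reject H0.


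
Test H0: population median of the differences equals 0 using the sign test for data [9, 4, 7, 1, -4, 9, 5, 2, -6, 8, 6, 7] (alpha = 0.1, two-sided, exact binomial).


Step 1: Discard zero differences. Original n = 12; n_eff = number of nonzero differences = 12.
Nonzero differences (with sign): +9, +4, +7, +1, -4, +9, +5, +2, -6, +8, +6, +7
Step 2: Count signs: positive = 10, negative = 2.
Step 3: Under H0: P(positive) = 0.5, so the number of positives S ~ Bin(12, 0.5).
Step 4: Two-sided exact p-value = sum of Bin(12,0.5) probabilities at or below the observed probability = 0.038574.
Step 5: alpha = 0.1. reject H0.

n_eff = 12, pos = 10, neg = 2, p = 0.038574, reject H0.


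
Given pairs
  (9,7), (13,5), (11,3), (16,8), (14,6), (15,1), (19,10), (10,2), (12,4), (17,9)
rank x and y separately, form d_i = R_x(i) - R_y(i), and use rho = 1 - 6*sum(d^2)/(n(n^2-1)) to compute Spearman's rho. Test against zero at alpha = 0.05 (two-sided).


Step 1: Rank x and y separately (midranks; no ties here).
rank(x): 9->1, 13->5, 11->3, 16->8, 14->6, 15->7, 19->10, 10->2, 12->4, 17->9
rank(y): 7->7, 5->5, 3->3, 8->8, 6->6, 1->1, 10->10, 2->2, 4->4, 9->9
Step 2: d_i = R_x(i) - R_y(i); compute d_i^2.
  (1-7)^2=36, (5-5)^2=0, (3-3)^2=0, (8-8)^2=0, (6-6)^2=0, (7-1)^2=36, (10-10)^2=0, (2-2)^2=0, (4-4)^2=0, (9-9)^2=0
sum(d^2) = 72.
Step 3: rho = 1 - 6*72 / (10*(10^2 - 1)) = 1 - 432/990 = 0.563636.
Step 4: Under H0, t = rho * sqrt((n-2)/(1-rho^2)) = 1.9300 ~ t(8).
Step 5: Two-sided p-value from the t-distribution with 8 df = 0.089724.
Step 6: alpha = 0.05. fail to reject H0.

rho = 0.5636, p = 0.089724, fail to reject H0 at alpha = 0.05.


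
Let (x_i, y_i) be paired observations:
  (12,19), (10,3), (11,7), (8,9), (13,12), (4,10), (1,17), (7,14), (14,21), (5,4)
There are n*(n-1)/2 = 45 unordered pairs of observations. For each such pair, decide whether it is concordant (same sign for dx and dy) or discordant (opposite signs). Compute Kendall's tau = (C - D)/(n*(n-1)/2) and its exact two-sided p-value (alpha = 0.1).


Step 1: Enumerate the 45 unordered pairs (i,j) with i<j and classify each by sign(x_j-x_i) * sign(y_j-y_i).
  (1,2):dx=-2,dy=-16->C; (1,3):dx=-1,dy=-12->C; (1,4):dx=-4,dy=-10->C; (1,5):dx=+1,dy=-7->D
  (1,6):dx=-8,dy=-9->C; (1,7):dx=-11,dy=-2->C; (1,8):dx=-5,dy=-5->C; (1,9):dx=+2,dy=+2->C
  (1,10):dx=-7,dy=-15->C; (2,3):dx=+1,dy=+4->C; (2,4):dx=-2,dy=+6->D; (2,5):dx=+3,dy=+9->C
  (2,6):dx=-6,dy=+7->D; (2,7):dx=-9,dy=+14->D; (2,8):dx=-3,dy=+11->D; (2,9):dx=+4,dy=+18->C
  (2,10):dx=-5,dy=+1->D; (3,4):dx=-3,dy=+2->D; (3,5):dx=+2,dy=+5->C; (3,6):dx=-7,dy=+3->D
  (3,7):dx=-10,dy=+10->D; (3,8):dx=-4,dy=+7->D; (3,9):dx=+3,dy=+14->C; (3,10):dx=-6,dy=-3->C
  (4,5):dx=+5,dy=+3->C; (4,6):dx=-4,dy=+1->D; (4,7):dx=-7,dy=+8->D; (4,8):dx=-1,dy=+5->D
  (4,9):dx=+6,dy=+12->C; (4,10):dx=-3,dy=-5->C; (5,6):dx=-9,dy=-2->C; (5,7):dx=-12,dy=+5->D
  (5,8):dx=-6,dy=+2->D; (5,9):dx=+1,dy=+9->C; (5,10):dx=-8,dy=-8->C; (6,7):dx=-3,dy=+7->D
  (6,8):dx=+3,dy=+4->C; (6,9):dx=+10,dy=+11->C; (6,10):dx=+1,dy=-6->D; (7,8):dx=+6,dy=-3->D
  (7,9):dx=+13,dy=+4->C; (7,10):dx=+4,dy=-13->D; (8,9):dx=+7,dy=+7->C; (8,10):dx=-2,dy=-10->C
  (9,10):dx=-9,dy=-17->C
Step 2: C = 26, D = 19, total pairs = 45.
Step 3: tau = (C - D)/(n(n-1)/2) = (26 - 19)/45 = 0.155556.
Step 4: Exact two-sided p-value (enumerate n! = 3628800 permutations of y under H0): p = 0.600654.
Step 5: alpha = 0.1. fail to reject H0.

tau_b = 0.1556 (C=26, D=19), p = 0.600654, fail to reject H0.


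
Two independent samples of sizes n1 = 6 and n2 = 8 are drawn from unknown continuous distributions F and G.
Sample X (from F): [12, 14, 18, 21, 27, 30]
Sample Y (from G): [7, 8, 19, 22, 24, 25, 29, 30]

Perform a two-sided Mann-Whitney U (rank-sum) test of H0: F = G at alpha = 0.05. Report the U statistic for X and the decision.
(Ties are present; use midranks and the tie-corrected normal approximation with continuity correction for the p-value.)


Step 1: Combine and sort all 14 observations; assign midranks.
sorted (value, group): (7,Y), (8,Y), (12,X), (14,X), (18,X), (19,Y), (21,X), (22,Y), (24,Y), (25,Y), (27,X), (29,Y), (30,X), (30,Y)
ranks: 7->1, 8->2, 12->3, 14->4, 18->5, 19->6, 21->7, 22->8, 24->9, 25->10, 27->11, 29->12, 30->13.5, 30->13.5
Step 2: Rank sum for X: R1 = 3 + 4 + 5 + 7 + 11 + 13.5 = 43.5.
Step 3: U_X = R1 - n1(n1+1)/2 = 43.5 - 6*7/2 = 43.5 - 21 = 22.5.
       U_Y = n1*n2 - U_X = 48 - 22.5 = 25.5.
Step 4: Ties are present, so use the tie-corrected normal approximation (with continuity correction) for the p-value.
Step 5: p-value = 0.897167; compare to alpha = 0.05. fail to reject H0.

U_X = 22.5, p = 0.897167, fail to reject H0 at alpha = 0.05.


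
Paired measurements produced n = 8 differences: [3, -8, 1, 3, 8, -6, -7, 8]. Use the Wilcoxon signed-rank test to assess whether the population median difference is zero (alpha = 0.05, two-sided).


Step 1: Drop any zero differences (none here) and take |d_i|.
|d| = [3, 8, 1, 3, 8, 6, 7, 8]
Step 2: Midrank |d_i| (ties get averaged ranks).
ranks: |3|->2.5, |8|->7, |1|->1, |3|->2.5, |8|->7, |6|->4, |7|->5, |8|->7
Step 3: Attach original signs; sum ranks with positive sign and with negative sign.
W+ = 2.5 + 1 + 2.5 + 7 + 7 = 20
W- = 7 + 4 + 5 = 16
(Check: W+ + W- = 36 should equal n(n+1)/2 = 36.)
Step 4: Test statistic W = min(W+, W-) = 16.
Step 5: Ties in |d|, so use the tie-corrected normal approximation.
        E[W] = n(n+1)/4 = 8*9/4 = 18.
        Tie groups: |d|=3 (t=2), |d|=8 (t=3); sum(t^3 - t) = 30.
        Var[W] = n(n+1)(2n+1)/24 - sum(t^3-t)/48 = 1224/24 - 30/48 = 50.375.
        z = (W - E[W]) / sqrt(Var[W]) = (16 - 18) / 7.0975 = -0.2818.
        Two-sided p = 2*Phi(z) = 0.778106.
Step 6: alpha = 0.05. fail to reject H0.

W+ = 20, W- = 16, W = min = 16, p = 0.778106, fail to reject H0.


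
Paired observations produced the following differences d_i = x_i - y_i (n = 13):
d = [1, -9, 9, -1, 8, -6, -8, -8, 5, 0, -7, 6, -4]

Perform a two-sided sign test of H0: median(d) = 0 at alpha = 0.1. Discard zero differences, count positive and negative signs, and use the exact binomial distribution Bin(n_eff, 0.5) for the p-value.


Step 1: Discard zero differences. Original n = 13; n_eff = number of nonzero differences = 12.
Nonzero differences (with sign): +1, -9, +9, -1, +8, -6, -8, -8, +5, -7, +6, -4
Step 2: Count signs: positive = 5, negative = 7.
Step 3: Under H0: P(positive) = 0.5, so the number of positives S ~ Bin(12, 0.5).
Step 4: Two-sided exact p-value = sum of Bin(12,0.5) probabilities at or below the observed probability = 0.774414.
Step 5: alpha = 0.1. fail to reject H0.

n_eff = 12, pos = 5, neg = 7, p = 0.774414, fail to reject H0.


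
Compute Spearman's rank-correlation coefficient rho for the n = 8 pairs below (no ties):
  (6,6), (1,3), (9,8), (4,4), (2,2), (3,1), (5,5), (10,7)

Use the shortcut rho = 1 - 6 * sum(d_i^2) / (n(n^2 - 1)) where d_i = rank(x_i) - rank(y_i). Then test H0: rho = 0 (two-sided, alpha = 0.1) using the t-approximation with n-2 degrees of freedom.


Step 1: Rank x and y separately (midranks; no ties here).
rank(x): 6->6, 1->1, 9->7, 4->4, 2->2, 3->3, 5->5, 10->8
rank(y): 6->6, 3->3, 8->8, 4->4, 2->2, 1->1, 5->5, 7->7
Step 2: d_i = R_x(i) - R_y(i); compute d_i^2.
  (6-6)^2=0, (1-3)^2=4, (7-8)^2=1, (4-4)^2=0, (2-2)^2=0, (3-1)^2=4, (5-5)^2=0, (8-7)^2=1
sum(d^2) = 10.
Step 3: rho = 1 - 6*10 / (8*(8^2 - 1)) = 1 - 60/504 = 0.880952.
Step 4: Under H0, t = rho * sqrt((n-2)/(1-rho^2)) = 4.5601 ~ t(6).
Step 5: Two-sided p-value from the t-distribution with 6 df = 0.003850.
Step 6: alpha = 0.1. reject H0.

rho = 0.8810, p = 0.003850, reject H0 at alpha = 0.1.


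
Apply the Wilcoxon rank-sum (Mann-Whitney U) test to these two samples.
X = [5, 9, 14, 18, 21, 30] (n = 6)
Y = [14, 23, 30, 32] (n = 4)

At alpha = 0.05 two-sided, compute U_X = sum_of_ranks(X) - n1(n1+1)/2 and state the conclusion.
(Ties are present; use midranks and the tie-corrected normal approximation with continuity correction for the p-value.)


Step 1: Combine and sort all 10 observations; assign midranks.
sorted (value, group): (5,X), (9,X), (14,X), (14,Y), (18,X), (21,X), (23,Y), (30,X), (30,Y), (32,Y)
ranks: 5->1, 9->2, 14->3.5, 14->3.5, 18->5, 21->6, 23->7, 30->8.5, 30->8.5, 32->10
Step 2: Rank sum for X: R1 = 1 + 2 + 3.5 + 5 + 6 + 8.5 = 26.
Step 3: U_X = R1 - n1(n1+1)/2 = 26 - 6*7/2 = 26 - 21 = 5.
       U_Y = n1*n2 - U_X = 24 - 5 = 19.
Step 4: Ties are present, so use the tie-corrected normal approximation (with continuity correction) for the p-value.
Step 5: p-value = 0.163233; compare to alpha = 0.05. fail to reject H0.

U_X = 5, p = 0.163233, fail to reject H0 at alpha = 0.05.


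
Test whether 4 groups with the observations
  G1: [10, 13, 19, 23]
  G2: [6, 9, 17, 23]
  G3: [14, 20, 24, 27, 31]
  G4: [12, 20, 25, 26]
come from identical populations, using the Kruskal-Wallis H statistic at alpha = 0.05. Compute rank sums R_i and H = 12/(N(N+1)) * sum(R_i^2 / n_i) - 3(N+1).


Step 1: Combine all N = 17 observations and assign midranks.
sorted (value, group, rank): (6,G2,1), (9,G2,2), (10,G1,3), (12,G4,4), (13,G1,5), (14,G3,6), (17,G2,7), (19,G1,8), (20,G3,9.5), (20,G4,9.5), (23,G1,11.5), (23,G2,11.5), (24,G3,13), (25,G4,14), (26,G4,15), (27,G3,16), (31,G3,17)
Step 2: Sum ranks within each group.
R_1 = 27.5 (n_1 = 4)
R_2 = 21.5 (n_2 = 4)
R_3 = 61.5 (n_3 = 5)
R_4 = 42.5 (n_4 = 4)
Step 3: H = 12/(N(N+1)) * sum(R_i^2/n_i) - 3(N+1)
     = 12/(17*18) * (27.5^2/4 + 21.5^2/4 + 61.5^2/5 + 42.5^2/4) - 3*18
     = 0.039216 * 1512.64 - 54
     = 5.319118.
Step 4: Ties present; correction factor C = 1 - 12/(17^3 - 17) = 0.997549. Corrected H = 5.319118 / 0.997549 = 5.332187.
Step 5: Under H0, H ~ chi^2(3); p-value = 0.149027.
Step 6: alpha = 0.05. fail to reject H0.

H = 5.3322, df = 3, p = 0.149027, fail to reject H0.


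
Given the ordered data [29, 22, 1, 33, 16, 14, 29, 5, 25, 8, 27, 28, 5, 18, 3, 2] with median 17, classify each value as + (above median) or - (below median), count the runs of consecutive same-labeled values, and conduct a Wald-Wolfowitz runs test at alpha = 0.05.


Step 1: Compute median = 17; label A = above, B = below.
Labels in order: AABABBABABAABABB  (n_A = 8, n_B = 8)
Step 2: Count runs R = 12.
Step 3: Under H0 (random ordering), E[R] = 2*n_A*n_B/(n_A+n_B) + 1 = 2*8*8/16 + 1 = 9.0000.
        Var[R] = 2*n_A*n_B*(2*n_A*n_B - n_A - n_B) / ((n_A+n_B)^2 * (n_A+n_B-1)) = 14336/3840 = 3.7333.
        SD[R] = 1.9322.
Step 4: Continuity-corrected z = (R - 0.5 - E[R]) / SD[R] = (12 - 0.5 - 9.0000) / 1.9322 = 1.2939.
Step 5: Two-sided p-value via normal approximation = 2*(1 - Phi(|z|)) = 0.195709.
Step 6: alpha = 0.05. fail to reject H0.

R = 12, z = 1.2939, p = 0.195709, fail to reject H0.


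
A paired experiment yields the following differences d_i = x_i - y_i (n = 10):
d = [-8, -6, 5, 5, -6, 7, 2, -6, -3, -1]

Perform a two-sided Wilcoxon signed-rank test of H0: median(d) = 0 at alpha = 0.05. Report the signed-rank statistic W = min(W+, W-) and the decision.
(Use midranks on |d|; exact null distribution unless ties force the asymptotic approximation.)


Step 1: Drop any zero differences (none here) and take |d_i|.
|d| = [8, 6, 5, 5, 6, 7, 2, 6, 3, 1]
Step 2: Midrank |d_i| (ties get averaged ranks).
ranks: |8|->10, |6|->7, |5|->4.5, |5|->4.5, |6|->7, |7|->9, |2|->2, |6|->7, |3|->3, |1|->1
Step 3: Attach original signs; sum ranks with positive sign and with negative sign.
W+ = 4.5 + 4.5 + 9 + 2 = 20
W- = 10 + 7 + 7 + 7 + 3 + 1 = 35
(Check: W+ + W- = 55 should equal n(n+1)/2 = 55.)
Step 4: Test statistic W = min(W+, W-) = 20.
Step 5: Ties in |d|, so use the tie-corrected normal approximation.
        E[W] = n(n+1)/4 = 10*11/4 = 27.5.
        Tie groups: |d|=5 (t=2), |d|=6 (t=3); sum(t^3 - t) = 30.
        Var[W] = n(n+1)(2n+1)/24 - sum(t^3-t)/48 = 2310/24 - 30/48 = 95.625.
        z = (W - E[W]) / sqrt(Var[W]) = (20 - 27.5) / 9.7788 = -0.7670.
        Two-sided p = 2*Phi(z) = 0.443102.
Step 6: alpha = 0.05. fail to reject H0.

W+ = 20, W- = 35, W = min = 20, p = 0.443102, fail to reject H0.


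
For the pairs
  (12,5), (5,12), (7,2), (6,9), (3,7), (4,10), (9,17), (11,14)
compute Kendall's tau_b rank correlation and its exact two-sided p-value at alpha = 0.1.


Step 1: Enumerate the 28 unordered pairs (i,j) with i<j and classify each by sign(x_j-x_i) * sign(y_j-y_i).
  (1,2):dx=-7,dy=+7->D; (1,3):dx=-5,dy=-3->C; (1,4):dx=-6,dy=+4->D; (1,5):dx=-9,dy=+2->D
  (1,6):dx=-8,dy=+5->D; (1,7):dx=-3,dy=+12->D; (1,8):dx=-1,dy=+9->D; (2,3):dx=+2,dy=-10->D
  (2,4):dx=+1,dy=-3->D; (2,5):dx=-2,dy=-5->C; (2,6):dx=-1,dy=-2->C; (2,7):dx=+4,dy=+5->C
  (2,8):dx=+6,dy=+2->C; (3,4):dx=-1,dy=+7->D; (3,5):dx=-4,dy=+5->D; (3,6):dx=-3,dy=+8->D
  (3,7):dx=+2,dy=+15->C; (3,8):dx=+4,dy=+12->C; (4,5):dx=-3,dy=-2->C; (4,6):dx=-2,dy=+1->D
  (4,7):dx=+3,dy=+8->C; (4,8):dx=+5,dy=+5->C; (5,6):dx=+1,dy=+3->C; (5,7):dx=+6,dy=+10->C
  (5,8):dx=+8,dy=+7->C; (6,7):dx=+5,dy=+7->C; (6,8):dx=+7,dy=+4->C; (7,8):dx=+2,dy=-3->D
Step 2: C = 15, D = 13, total pairs = 28.
Step 3: tau = (C - D)/(n(n-1)/2) = (15 - 13)/28 = 0.071429.
Step 4: Exact two-sided p-value (enumerate n! = 40320 permutations of y under H0): p = 0.904861.
Step 5: alpha = 0.1. fail to reject H0.

tau_b = 0.0714 (C=15, D=13), p = 0.904861, fail to reject H0.


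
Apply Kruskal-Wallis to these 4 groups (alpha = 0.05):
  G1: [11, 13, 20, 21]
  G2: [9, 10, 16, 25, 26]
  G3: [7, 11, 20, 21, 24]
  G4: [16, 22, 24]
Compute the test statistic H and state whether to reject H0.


Step 1: Combine all N = 17 observations and assign midranks.
sorted (value, group, rank): (7,G3,1), (9,G2,2), (10,G2,3), (11,G1,4.5), (11,G3,4.5), (13,G1,6), (16,G2,7.5), (16,G4,7.5), (20,G1,9.5), (20,G3,9.5), (21,G1,11.5), (21,G3,11.5), (22,G4,13), (24,G3,14.5), (24,G4,14.5), (25,G2,16), (26,G2,17)
Step 2: Sum ranks within each group.
R_1 = 31.5 (n_1 = 4)
R_2 = 45.5 (n_2 = 5)
R_3 = 41 (n_3 = 5)
R_4 = 35 (n_4 = 3)
Step 3: H = 12/(N(N+1)) * sum(R_i^2/n_i) - 3(N+1)
     = 12/(17*18) * (31.5^2/4 + 45.5^2/5 + 41^2/5 + 35^2/3) - 3*18
     = 0.039216 * 1406.65 - 54
     = 1.162582.
Step 4: Ties present; correction factor C = 1 - 30/(17^3 - 17) = 0.993873. Corrected H = 1.162582 / 0.993873 = 1.169749.
Step 5: Under H0, H ~ chi^2(3); p-value = 0.760268.
Step 6: alpha = 0.05. fail to reject H0.

H = 1.1697, df = 3, p = 0.760268, fail to reject H0.


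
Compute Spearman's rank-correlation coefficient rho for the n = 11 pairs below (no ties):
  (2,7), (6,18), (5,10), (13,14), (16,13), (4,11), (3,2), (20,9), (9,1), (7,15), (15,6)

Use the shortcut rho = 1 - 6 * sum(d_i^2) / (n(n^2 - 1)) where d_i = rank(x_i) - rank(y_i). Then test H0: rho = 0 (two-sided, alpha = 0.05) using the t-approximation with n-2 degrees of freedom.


Step 1: Rank x and y separately (midranks; no ties here).
rank(x): 2->1, 6->5, 5->4, 13->8, 16->10, 4->3, 3->2, 20->11, 9->7, 7->6, 15->9
rank(y): 7->4, 18->11, 10->6, 14->9, 13->8, 11->7, 2->2, 9->5, 1->1, 15->10, 6->3
Step 2: d_i = R_x(i) - R_y(i); compute d_i^2.
  (1-4)^2=9, (5-11)^2=36, (4-6)^2=4, (8-9)^2=1, (10-8)^2=4, (3-7)^2=16, (2-2)^2=0, (11-5)^2=36, (7-1)^2=36, (6-10)^2=16, (9-3)^2=36
sum(d^2) = 194.
Step 3: rho = 1 - 6*194 / (11*(11^2 - 1)) = 1 - 1164/1320 = 0.118182.
Step 4: Under H0, t = rho * sqrt((n-2)/(1-rho^2)) = 0.3570 ~ t(9).
Step 5: Two-sided p-value from the t-distribution with 9 df = 0.729285.
Step 6: alpha = 0.05. fail to reject H0.

rho = 0.1182, p = 0.729285, fail to reject H0 at alpha = 0.05.


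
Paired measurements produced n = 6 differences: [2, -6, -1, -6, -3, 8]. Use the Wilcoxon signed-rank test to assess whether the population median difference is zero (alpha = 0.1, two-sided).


Step 1: Drop any zero differences (none here) and take |d_i|.
|d| = [2, 6, 1, 6, 3, 8]
Step 2: Midrank |d_i| (ties get averaged ranks).
ranks: |2|->2, |6|->4.5, |1|->1, |6|->4.5, |3|->3, |8|->6
Step 3: Attach original signs; sum ranks with positive sign and with negative sign.
W+ = 2 + 6 = 8
W- = 4.5 + 1 + 4.5 + 3 = 13
(Check: W+ + W- = 21 should equal n(n+1)/2 = 21.)
Step 4: Test statistic W = min(W+, W-) = 8.
Step 5: Ties in |d|, so use the tie-corrected normal approximation.
        E[W] = n(n+1)/4 = 6*7/4 = 10.5.
        Tie groups: |d|=6 (t=2); sum(t^3 - t) = 6.
        Var[W] = n(n+1)(2n+1)/24 - sum(t^3-t)/48 = 546/24 - 6/48 = 22.625.
        z = (W - E[W]) / sqrt(Var[W]) = (8 - 10.5) / 4.7566 = -0.5256.
        Two-sided p = 2*Phi(z) = 0.599174.
Step 6: alpha = 0.1. fail to reject H0.

W+ = 8, W- = 13, W = min = 8, p = 0.599174, fail to reject H0.


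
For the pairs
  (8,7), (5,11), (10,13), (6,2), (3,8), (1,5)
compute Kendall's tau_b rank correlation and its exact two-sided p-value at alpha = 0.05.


Step 1: Enumerate the 15 unordered pairs (i,j) with i<j and classify each by sign(x_j-x_i) * sign(y_j-y_i).
  (1,2):dx=-3,dy=+4->D; (1,3):dx=+2,dy=+6->C; (1,4):dx=-2,dy=-5->C; (1,5):dx=-5,dy=+1->D
  (1,6):dx=-7,dy=-2->C; (2,3):dx=+5,dy=+2->C; (2,4):dx=+1,dy=-9->D; (2,5):dx=-2,dy=-3->C
  (2,6):dx=-4,dy=-6->C; (3,4):dx=-4,dy=-11->C; (3,5):dx=-7,dy=-5->C; (3,6):dx=-9,dy=-8->C
  (4,5):dx=-3,dy=+6->D; (4,6):dx=-5,dy=+3->D; (5,6):dx=-2,dy=-3->C
Step 2: C = 10, D = 5, total pairs = 15.
Step 3: tau = (C - D)/(n(n-1)/2) = (10 - 5)/15 = 0.333333.
Step 4: Exact two-sided p-value (enumerate n! = 720 permutations of y under H0): p = 0.469444.
Step 5: alpha = 0.05. fail to reject H0.

tau_b = 0.3333 (C=10, D=5), p = 0.469444, fail to reject H0.


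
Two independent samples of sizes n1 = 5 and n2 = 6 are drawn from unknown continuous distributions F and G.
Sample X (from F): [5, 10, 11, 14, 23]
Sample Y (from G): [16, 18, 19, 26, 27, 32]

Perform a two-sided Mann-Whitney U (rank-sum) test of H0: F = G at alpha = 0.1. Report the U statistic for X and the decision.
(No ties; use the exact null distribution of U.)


Step 1: Combine and sort all 11 observations; assign midranks.
sorted (value, group): (5,X), (10,X), (11,X), (14,X), (16,Y), (18,Y), (19,Y), (23,X), (26,Y), (27,Y), (32,Y)
ranks: 5->1, 10->2, 11->3, 14->4, 16->5, 18->6, 19->7, 23->8, 26->9, 27->10, 32->11
Step 2: Rank sum for X: R1 = 1 + 2 + 3 + 4 + 8 = 18.
Step 3: U_X = R1 - n1(n1+1)/2 = 18 - 5*6/2 = 18 - 15 = 3.
       U_Y = n1*n2 - U_X = 30 - 3 = 27.
Step 4: No ties, so the exact null distribution of U (based on enumerating the C(11,5) = 462 equally likely rank assignments) gives the two-sided p-value.
Step 5: p-value = 0.030303; compare to alpha = 0.1. reject H0.

U_X = 3, p = 0.030303, reject H0 at alpha = 0.1.
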